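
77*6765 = 520905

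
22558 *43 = 969994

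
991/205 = 991/205  =  4.83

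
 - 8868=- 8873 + 5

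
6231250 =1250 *4985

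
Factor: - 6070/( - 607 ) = 2^1*5^1 = 10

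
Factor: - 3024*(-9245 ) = 2^4 *3^3 * 5^1 * 7^1*43^2 = 27956880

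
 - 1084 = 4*( - 271 )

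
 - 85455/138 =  - 620+35/46 = -619.24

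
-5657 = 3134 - 8791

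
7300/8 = 912 +1/2 = 912.50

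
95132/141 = 674 + 98/141 = 674.70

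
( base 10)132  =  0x84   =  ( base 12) b0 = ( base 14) 96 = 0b10000100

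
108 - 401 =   -  293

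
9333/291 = 32 + 7/97 = 32.07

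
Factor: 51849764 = 2^2  *  101^1  *  128341^1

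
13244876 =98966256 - 85721380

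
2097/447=699/149 = 4.69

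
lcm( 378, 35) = 1890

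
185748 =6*30958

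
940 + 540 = 1480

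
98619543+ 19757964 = 118377507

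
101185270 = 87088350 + 14096920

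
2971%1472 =27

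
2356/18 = 1178/9 = 130.89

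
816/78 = 136/13 = 10.46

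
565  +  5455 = 6020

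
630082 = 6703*94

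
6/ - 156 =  -1+25/26=- 0.04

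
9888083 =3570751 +6317332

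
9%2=1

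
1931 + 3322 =5253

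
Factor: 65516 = 2^2 * 11^1*1489^1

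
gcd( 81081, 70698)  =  3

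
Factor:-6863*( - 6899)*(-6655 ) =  - 315099855235 = - 5^1*11^3 * 6863^1*6899^1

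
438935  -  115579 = 323356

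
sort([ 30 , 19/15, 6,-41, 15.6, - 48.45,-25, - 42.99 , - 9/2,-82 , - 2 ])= [-82,-48.45,-42.99, -41,- 25,-9/2,  -  2, 19/15, 6, 15.6, 30]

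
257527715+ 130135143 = 387662858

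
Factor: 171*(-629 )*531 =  - 57113829 = - 3^4*17^1*19^1*37^1*59^1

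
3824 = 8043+-4219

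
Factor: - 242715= - 3^1 * 5^1*11^1*1471^1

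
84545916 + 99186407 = 183732323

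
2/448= 1/224 = 0.00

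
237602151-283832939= -46230788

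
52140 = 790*66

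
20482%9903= 676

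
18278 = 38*481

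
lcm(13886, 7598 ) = 402694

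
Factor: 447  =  3^1 * 149^1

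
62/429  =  62/429 = 0.14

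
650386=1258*517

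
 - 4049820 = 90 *(-44998) 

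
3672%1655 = 362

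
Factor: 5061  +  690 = 5751 = 3^4* 71^1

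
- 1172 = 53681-54853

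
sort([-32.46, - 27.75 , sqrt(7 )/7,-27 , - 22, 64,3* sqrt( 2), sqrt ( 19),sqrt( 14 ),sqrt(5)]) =[- 32.46 , - 27.75 ,-27 , - 22, sqrt(7)/7,sqrt (5) , sqrt( 14) , 3*sqrt( 2 ), sqrt( 19 ),64] 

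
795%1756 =795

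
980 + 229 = 1209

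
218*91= 19838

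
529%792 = 529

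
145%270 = 145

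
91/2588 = 91/2588  =  0.04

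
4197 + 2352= 6549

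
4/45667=4/45667=0.00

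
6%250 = 6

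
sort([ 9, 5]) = [ 5, 9 ]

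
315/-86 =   -  315/86 = - 3.66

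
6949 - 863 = 6086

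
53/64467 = 53/64467 = 0.00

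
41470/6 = 20735/3= 6911.67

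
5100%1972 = 1156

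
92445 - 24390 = 68055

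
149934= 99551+50383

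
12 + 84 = 96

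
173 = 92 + 81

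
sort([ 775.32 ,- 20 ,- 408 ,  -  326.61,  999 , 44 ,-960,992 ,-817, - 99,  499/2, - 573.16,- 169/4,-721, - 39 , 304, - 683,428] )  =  [  -  960 ,-817 ,-721,  -  683, - 573.16,-408 ,-326.61 ,-99, - 169/4, - 39,-20 , 44,499/2,304,428 , 775.32,992,999] 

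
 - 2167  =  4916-7083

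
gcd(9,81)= 9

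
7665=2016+5649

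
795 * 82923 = 65923785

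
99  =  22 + 77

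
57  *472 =26904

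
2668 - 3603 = -935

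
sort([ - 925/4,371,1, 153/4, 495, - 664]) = [  -  664, - 925/4, 1,153/4,371, 495 ] 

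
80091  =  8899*9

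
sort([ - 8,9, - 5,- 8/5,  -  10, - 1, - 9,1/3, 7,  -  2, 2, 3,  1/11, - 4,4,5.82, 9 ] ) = [-10, - 9, - 8, - 5 , -4,-2,  -  8/5, - 1, 1/11, 1/3,  2,3,4, 5.82, 7,9,9]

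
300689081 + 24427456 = 325116537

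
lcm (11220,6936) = 381480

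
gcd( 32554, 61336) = 82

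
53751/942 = 57 + 19/314=57.06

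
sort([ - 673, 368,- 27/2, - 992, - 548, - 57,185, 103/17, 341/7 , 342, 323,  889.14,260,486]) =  [- 992 ,-673, - 548, - 57,  -  27/2,103/17, 341/7, 185,  260, 323, 342, 368, 486,  889.14] 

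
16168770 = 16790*963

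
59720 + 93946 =153666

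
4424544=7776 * 569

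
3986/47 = 84 + 38/47 = 84.81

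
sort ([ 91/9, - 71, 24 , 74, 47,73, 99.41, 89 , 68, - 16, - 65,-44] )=[ - 71, - 65, - 44,  -  16,91/9,24, 47, 68,  73, 74, 89,99.41]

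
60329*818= 49349122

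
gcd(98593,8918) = 1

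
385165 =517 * 745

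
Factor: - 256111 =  -193^1*1327^1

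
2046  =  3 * 682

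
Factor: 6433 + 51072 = 5^1*7^1* 31^1 * 53^1 = 57505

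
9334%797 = 567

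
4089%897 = 501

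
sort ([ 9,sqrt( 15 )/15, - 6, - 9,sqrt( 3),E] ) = [ - 9,-6,sqrt( 15) /15,sqrt(3), E,9 ]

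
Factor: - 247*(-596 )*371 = 2^2*7^1 *13^1*19^1*53^1* 149^1 =54615652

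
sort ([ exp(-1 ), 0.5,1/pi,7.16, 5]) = [ 1/pi,exp(-1),0.5,5,  7.16 ] 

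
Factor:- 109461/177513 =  - 7^(- 1 )*11^1 * 31^1*79^( - 1) = - 341/553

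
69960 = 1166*60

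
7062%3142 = 778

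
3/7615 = 3/7615 = 0.00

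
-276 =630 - 906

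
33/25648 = 33/25648 = 0.00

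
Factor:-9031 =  - 11^1 * 821^1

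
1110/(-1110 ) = - 1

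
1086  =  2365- 1279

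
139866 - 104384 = 35482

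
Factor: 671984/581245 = 2^4*5^( - 1 )*7^(  -  1)*16607^( - 1)* 41999^1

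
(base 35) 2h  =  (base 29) 30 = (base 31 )2P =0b1010111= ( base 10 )87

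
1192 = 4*298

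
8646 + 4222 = 12868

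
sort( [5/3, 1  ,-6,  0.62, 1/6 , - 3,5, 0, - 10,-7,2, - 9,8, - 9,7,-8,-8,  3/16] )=[ - 10 , - 9 , - 9, - 8, - 8  , - 7, - 6,-3,0, 1/6, 3/16,0.62, 1, 5/3,2, 5, 7,8] 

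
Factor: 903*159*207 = 3^4*7^1*23^1*43^1*53^1= 29720439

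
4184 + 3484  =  7668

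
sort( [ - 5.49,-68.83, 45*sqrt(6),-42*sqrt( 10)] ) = [ - 42*sqrt( 10), - 68.83, - 5.49, 45 * sqrt(6)]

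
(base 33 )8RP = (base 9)14177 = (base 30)aks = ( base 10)9628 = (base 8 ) 22634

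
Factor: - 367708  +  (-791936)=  - 2^2*3^1*41^1*2357^1= - 1159644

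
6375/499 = 12 +387/499 = 12.78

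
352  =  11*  32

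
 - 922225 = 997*( - 925)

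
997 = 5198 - 4201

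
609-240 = 369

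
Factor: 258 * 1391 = 2^1 * 3^1 * 13^1*43^1*107^1  =  358878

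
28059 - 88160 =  - 60101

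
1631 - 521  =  1110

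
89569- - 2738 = 92307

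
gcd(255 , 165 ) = 15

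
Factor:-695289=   -  3^1*7^1*113^1*293^1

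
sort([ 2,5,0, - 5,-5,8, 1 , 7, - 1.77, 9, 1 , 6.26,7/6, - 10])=[-10, - 5, - 5, - 1.77, 0, 1, 1,7/6,2, 5,6.26,7, 8 , 9]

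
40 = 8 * 5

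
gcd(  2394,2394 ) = 2394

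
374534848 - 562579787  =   - 188044939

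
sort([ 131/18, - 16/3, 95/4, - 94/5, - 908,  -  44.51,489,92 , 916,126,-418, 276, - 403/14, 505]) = [- 908, -418, - 44.51, - 403/14 , - 94/5, - 16/3, 131/18, 95/4, 92, 126,276, 489, 505,916]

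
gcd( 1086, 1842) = 6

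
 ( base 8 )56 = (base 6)114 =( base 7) 64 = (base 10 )46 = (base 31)1f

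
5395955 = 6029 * 895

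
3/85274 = 3/85274= 0.00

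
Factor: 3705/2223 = 5/3 = 3^( - 1)*5^1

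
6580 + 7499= 14079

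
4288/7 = 612  +  4/7 = 612.57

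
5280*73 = 385440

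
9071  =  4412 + 4659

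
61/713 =61/713 = 0.09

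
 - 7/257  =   - 1 + 250/257 = -0.03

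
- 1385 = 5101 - 6486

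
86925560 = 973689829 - 886764269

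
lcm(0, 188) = 0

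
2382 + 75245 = 77627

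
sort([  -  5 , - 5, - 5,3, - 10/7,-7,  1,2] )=[ - 7, - 5, - 5,  -  5 ,-10/7 , 1,2, 3] 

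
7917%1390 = 967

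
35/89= 35/89 = 0.39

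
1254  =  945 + 309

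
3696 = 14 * 264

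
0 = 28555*0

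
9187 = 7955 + 1232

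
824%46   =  42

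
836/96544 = 209/24136 = 0.01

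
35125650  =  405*86730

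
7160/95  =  75 + 7/19 = 75.37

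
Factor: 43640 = 2^3*5^1 *1091^1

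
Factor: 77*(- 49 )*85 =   -  320705= - 5^1*7^3*11^1*17^1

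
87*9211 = 801357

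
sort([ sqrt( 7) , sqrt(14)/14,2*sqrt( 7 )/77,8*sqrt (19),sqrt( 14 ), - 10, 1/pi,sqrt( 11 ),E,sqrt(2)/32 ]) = [ - 10,sqrt( 2 ) /32 , 2*sqrt(7 ) /77,sqrt( 14 ) /14,1/pi,  sqrt( 7),E , sqrt (11),  sqrt( 14 ),8*sqrt( 19)] 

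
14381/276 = 14381/276 = 52.11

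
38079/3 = 12693 = 12693.00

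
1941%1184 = 757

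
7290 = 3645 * 2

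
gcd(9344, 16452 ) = 4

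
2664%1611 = 1053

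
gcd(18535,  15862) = 11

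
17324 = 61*284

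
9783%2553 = 2124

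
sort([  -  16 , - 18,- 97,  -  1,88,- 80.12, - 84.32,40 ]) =[ - 97, - 84.32, -80.12, - 18 ,-16 , - 1,40, 88] 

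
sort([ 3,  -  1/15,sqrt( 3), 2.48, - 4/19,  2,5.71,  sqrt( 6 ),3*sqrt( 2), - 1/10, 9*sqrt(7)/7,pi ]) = [ - 4/19, - 1/10, - 1/15, sqrt( 3 ),2,  sqrt( 6),2.48,3, pi , 9*sqrt( 7)/7,3*sqrt( 2),5.71]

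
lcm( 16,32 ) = 32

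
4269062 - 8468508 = -4199446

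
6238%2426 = 1386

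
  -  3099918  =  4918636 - 8018554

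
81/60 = 1  +  7/20 = 1.35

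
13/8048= 13/8048 =0.00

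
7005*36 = 252180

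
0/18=0 = 0.00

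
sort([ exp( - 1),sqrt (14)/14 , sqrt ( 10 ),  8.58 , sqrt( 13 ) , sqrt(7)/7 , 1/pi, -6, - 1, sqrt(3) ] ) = [ -6, - 1,sqrt(14 )/14,  1/pi, exp (- 1 ),sqrt( 7)/7,sqrt ( 3),sqrt( 10 ), sqrt(13 ), 8.58 ] 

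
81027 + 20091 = 101118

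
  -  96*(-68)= 6528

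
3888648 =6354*612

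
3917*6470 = 25342990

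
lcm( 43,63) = 2709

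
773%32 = 5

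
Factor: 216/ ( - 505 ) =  - 2^3*3^3*5^( - 1 )*101^( - 1)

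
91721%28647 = 5780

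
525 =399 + 126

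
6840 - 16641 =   -  9801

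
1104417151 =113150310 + 991266841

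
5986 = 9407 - 3421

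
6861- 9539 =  - 2678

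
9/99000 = 1/11000 =0.00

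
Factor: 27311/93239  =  31^1 * 881^1*93239^( - 1)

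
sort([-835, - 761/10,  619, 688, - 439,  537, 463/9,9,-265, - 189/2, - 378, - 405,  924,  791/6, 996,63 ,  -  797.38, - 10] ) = [ - 835, - 797.38, - 439 , - 405, - 378, - 265, - 189/2,- 761/10, - 10,9,  463/9,  63,  791/6,537,  619,  688,924, 996] 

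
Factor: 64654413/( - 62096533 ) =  -3^1*43^1*83^( - 1 ) * 599^( - 1)*1249^( - 1 )*501197^1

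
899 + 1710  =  2609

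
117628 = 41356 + 76272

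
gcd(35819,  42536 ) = 1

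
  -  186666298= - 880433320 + 693767022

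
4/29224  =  1/7306   =  0.00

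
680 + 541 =1221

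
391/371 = 1+20/371=1.05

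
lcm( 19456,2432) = 19456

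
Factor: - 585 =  - 3^2*5^1*13^1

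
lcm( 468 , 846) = 21996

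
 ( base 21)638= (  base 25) 48h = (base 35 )27M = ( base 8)5235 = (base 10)2717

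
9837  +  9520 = 19357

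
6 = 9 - 3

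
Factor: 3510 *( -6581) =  - 2^1*3^3*5^1 * 13^1*6581^1 = - 23099310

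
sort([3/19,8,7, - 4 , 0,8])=[ - 4,0,3/19,7,8  ,  8 ] 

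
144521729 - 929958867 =-785437138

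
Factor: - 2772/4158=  - 2^1*3^(  -  1)= -2/3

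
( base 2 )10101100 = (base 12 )124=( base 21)84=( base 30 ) 5m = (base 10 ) 172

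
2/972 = 1/486 = 0.00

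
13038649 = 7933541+5105108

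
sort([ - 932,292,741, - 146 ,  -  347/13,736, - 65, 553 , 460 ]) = [ - 932, - 146,-65, -347/13, 292,460,553,736, 741]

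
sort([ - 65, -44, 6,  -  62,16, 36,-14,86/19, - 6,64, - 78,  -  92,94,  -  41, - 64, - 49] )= [ - 92,  -  78, - 65,  -  64  , - 62, - 49, - 44 , - 41 , - 14,  -  6, 86/19, 6,16,36, 64, 94]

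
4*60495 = 241980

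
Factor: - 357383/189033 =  - 3^( - 1)*131^( -1 ) * 743^1 = -  743/393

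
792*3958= 3134736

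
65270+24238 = 89508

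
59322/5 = 59322/5 = 11864.40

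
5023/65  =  77+18/65 = 77.28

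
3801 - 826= 2975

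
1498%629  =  240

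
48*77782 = 3733536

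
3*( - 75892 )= - 227676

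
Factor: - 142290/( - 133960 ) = 837/788 = 2^(-2 ) * 3^3*31^1*197^ ( - 1 ) 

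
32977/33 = 999 + 10/33 =999.30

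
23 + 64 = 87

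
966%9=3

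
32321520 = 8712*3710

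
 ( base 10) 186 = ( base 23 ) 82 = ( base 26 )74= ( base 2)10111010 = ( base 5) 1221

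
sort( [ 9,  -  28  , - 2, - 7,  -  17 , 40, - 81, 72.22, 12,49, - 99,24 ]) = [ - 99, - 81, - 28,-17 , - 7,  -  2,  9,12,24,40,  49, 72.22 ]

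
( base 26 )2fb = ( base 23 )375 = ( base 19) 4G5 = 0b11011011001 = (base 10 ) 1753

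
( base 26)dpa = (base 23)hji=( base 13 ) 43ba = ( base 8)22350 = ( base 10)9448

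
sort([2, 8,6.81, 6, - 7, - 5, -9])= [  -  9, - 7,-5,2,6, 6.81, 8]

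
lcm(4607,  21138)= 359346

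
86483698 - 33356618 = 53127080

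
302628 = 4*75657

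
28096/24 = 3512/3 = 1170.67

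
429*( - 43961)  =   - 18859269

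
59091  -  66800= -7709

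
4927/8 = 4927/8 = 615.88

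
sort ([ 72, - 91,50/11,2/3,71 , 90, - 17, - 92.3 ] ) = [ - 92.3 , - 91, - 17,2/3, 50/11,71, 72,90 ] 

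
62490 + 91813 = 154303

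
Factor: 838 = 2^1 *419^1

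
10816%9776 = 1040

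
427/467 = 427/467 = 0.91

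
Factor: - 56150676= -2^2*3^2*457^1 * 3413^1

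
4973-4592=381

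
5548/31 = 178  +  30/31 = 178.97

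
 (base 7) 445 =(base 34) 6P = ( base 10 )229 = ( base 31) 7C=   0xE5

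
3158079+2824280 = 5982359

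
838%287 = 264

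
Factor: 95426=2^1*47713^1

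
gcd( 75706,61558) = 2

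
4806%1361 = 723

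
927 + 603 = 1530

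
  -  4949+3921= -1028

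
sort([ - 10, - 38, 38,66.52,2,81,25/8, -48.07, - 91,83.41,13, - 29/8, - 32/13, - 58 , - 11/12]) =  [ - 91, - 58, - 48.07,-38, - 10, - 29/8, - 32/13, - 11/12,  2,25/8,13, 38, 66.52,81, 83.41 ] 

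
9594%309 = 15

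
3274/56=1637/28 = 58.46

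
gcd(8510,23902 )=74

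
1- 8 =-7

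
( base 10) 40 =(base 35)15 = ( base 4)220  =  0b101000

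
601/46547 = 601/46547 = 0.01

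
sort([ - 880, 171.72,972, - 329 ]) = [ - 880,  -  329,171.72, 972 ] 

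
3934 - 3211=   723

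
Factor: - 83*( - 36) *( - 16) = -47808 =- 2^6*3^2*83^1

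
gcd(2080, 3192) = 8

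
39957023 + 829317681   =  869274704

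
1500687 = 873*1719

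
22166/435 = 50 + 416/435 = 50.96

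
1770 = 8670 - 6900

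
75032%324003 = 75032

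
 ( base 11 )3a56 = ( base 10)5264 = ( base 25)8ae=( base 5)132024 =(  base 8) 12220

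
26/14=13/7= 1.86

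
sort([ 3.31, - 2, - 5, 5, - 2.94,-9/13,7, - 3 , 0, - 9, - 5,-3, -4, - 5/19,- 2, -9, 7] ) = [-9, - 9, - 5,-5, - 4,-3 ,-3, - 2.94, - 2,  -  2 , - 9/13,-5/19, 0, 3.31, 5, 7, 7]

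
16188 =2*8094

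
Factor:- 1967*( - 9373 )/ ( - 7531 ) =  - 7^2*13^1*17^( - 1 )*103^1* 281^1*443^( - 1 ) =- 18436691/7531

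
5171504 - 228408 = 4943096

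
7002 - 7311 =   -  309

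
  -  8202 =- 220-7982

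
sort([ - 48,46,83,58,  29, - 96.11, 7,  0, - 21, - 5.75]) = [ - 96.11, - 48, - 21,-5.75, 0,7,29, 46, 58,83]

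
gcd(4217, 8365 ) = 1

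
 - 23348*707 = -16507036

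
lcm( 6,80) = 240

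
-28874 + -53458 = -82332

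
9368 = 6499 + 2869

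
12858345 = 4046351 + 8811994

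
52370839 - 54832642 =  - 2461803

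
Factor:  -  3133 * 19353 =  - 3^1* 13^1 * 241^1 * 6451^1  =  - 60632949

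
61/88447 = 61/88447  =  0.00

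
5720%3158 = 2562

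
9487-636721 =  - 627234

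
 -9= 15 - 24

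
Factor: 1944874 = 2^1*383^1  *  2539^1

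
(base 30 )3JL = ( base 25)56g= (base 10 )3291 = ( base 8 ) 6333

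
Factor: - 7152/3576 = -2  =  - 2^1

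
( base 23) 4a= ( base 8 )146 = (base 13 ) 7b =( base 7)204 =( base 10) 102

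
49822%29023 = 20799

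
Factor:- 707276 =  - 2^2*176819^1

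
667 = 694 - 27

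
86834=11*7894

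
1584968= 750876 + 834092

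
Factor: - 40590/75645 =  - 22/41= - 2^1*11^1 *41^( - 1)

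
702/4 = 351/2 = 175.50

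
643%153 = 31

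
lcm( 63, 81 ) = 567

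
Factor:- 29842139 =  - 29842139^1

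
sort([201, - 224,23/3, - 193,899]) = [ - 224, - 193, 23/3,201,899 ]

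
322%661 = 322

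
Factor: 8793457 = 37^1*43^1* 5527^1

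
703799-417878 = 285921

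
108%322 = 108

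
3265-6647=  - 3382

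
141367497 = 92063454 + 49304043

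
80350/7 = 11478 + 4/7 = 11478.57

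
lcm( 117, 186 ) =7254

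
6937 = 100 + 6837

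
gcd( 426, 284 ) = 142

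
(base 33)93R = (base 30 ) B0R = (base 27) dgi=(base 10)9927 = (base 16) 26c7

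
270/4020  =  9/134 = 0.07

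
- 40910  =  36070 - 76980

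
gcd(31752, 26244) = 324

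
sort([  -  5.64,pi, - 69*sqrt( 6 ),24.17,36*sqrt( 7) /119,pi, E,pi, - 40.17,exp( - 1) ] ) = [-69*sqrt( 6), - 40.17, - 5.64,exp( - 1 ), 36*  sqrt(7)/119 , E, pi,pi,pi, 24.17 ] 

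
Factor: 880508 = 2^2*251^1*877^1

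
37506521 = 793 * 47297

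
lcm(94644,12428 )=1230372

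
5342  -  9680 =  - 4338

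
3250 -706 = 2544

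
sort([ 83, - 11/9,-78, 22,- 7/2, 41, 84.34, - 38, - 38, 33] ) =[ - 78, - 38, - 38, - 7/2,-11/9,22, 33, 41,  83,  84.34]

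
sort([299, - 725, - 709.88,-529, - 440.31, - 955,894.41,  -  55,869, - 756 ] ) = [-955,- 756,  -  725, - 709.88, - 529, - 440.31, - 55, 299,869, 894.41]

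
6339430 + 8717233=15056663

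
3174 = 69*46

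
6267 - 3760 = 2507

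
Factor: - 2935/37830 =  - 2^(-1)*3^( - 1)*13^(-1)*97^ ( - 1 )*587^1= - 587/7566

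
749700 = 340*2205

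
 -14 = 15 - 29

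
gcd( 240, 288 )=48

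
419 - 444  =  -25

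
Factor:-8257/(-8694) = 359/378=2^(-1 ) *3^(  -  3)  *  7^( -1 )*359^1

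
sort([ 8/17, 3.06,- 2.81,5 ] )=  [ - 2.81 , 8/17, 3.06,5] 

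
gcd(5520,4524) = 12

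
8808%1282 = 1116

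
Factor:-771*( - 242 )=2^1 * 3^1*11^2*257^1 = 186582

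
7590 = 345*22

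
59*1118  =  65962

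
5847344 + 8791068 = 14638412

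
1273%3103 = 1273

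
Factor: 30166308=2^2*3^2 * 79^1*10607^1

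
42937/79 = 543+ 40/79 = 543.51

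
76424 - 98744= - 22320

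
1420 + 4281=5701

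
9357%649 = 271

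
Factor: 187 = 11^1  *17^1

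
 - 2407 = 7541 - 9948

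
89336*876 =78258336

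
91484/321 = 91484/321 = 285.00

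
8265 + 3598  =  11863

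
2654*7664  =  20340256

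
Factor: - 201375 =-3^2 *5^3*179^1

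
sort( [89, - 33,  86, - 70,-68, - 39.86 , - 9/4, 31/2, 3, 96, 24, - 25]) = [ - 70,- 68, - 39.86, - 33, - 25, - 9/4,3,31/2, 24,86,89,96 ]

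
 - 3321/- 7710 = 1107/2570 = 0.43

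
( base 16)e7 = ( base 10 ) 231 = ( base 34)6R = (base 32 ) 77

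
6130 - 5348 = 782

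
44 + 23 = 67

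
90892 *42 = 3817464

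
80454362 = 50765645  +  29688717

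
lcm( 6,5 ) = 30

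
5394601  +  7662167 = 13056768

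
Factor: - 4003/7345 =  -5^(  -  1 )*13^( - 1)*113^( - 1) *4003^1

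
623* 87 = 54201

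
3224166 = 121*26646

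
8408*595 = 5002760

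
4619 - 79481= -74862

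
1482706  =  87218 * 17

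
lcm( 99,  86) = 8514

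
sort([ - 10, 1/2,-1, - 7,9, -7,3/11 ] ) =[ - 10, - 7, - 7, - 1,3/11,1/2 , 9 ] 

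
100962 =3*33654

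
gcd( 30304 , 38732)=4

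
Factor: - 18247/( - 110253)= 71/429 = 3^( - 1)*11^( - 1) * 13^( - 1) *71^1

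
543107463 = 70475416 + 472632047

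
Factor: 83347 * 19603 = 1633851241= 11^1*7577^1*19603^1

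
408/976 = 51/122 = 0.42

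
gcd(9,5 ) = 1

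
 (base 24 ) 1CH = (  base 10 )881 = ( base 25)1a6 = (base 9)1178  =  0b1101110001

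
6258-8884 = - 2626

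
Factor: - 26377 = -13^1 * 2029^1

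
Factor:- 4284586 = -2^1*2142293^1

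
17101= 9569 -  - 7532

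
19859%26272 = 19859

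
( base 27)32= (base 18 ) 4b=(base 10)83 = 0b1010011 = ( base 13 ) 65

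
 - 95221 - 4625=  - 99846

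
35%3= 2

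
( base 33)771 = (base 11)59a1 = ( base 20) jcf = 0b1111010101111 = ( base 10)7855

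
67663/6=67663/6 =11277.17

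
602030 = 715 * 842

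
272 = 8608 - 8336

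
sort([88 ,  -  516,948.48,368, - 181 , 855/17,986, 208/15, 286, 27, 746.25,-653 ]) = [-653 , - 516, - 181,208/15, 27 , 855/17, 88, 286,  368, 746.25, 948.48,986] 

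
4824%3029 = 1795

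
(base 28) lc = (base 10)600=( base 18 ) 1f6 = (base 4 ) 21120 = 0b1001011000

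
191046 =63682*3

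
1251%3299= 1251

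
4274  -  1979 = 2295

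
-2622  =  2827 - 5449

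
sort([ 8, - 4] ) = [ - 4, 8 ] 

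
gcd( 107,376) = 1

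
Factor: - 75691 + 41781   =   - 33910 = -2^1*5^1*3391^1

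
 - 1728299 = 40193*(  -  43)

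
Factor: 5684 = 2^2*7^2*29^1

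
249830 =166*1505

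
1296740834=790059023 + 506681811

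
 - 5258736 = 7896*( - 666)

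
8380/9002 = 4190/4501  =  0.93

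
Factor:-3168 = -2^5*3^2*11^1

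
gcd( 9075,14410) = 55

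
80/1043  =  80/1043 = 0.08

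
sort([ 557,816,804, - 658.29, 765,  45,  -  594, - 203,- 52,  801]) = [ -658.29,  -  594, - 203, - 52, 45, 557, 765, 801,804, 816]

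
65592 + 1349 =66941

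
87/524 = 87/524 = 0.17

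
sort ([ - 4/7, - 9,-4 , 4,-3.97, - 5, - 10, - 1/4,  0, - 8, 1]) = [ - 10, - 9, - 8,-5, - 4, - 3.97,- 4/7,-1/4, 0,1,4] 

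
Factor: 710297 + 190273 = 2^1 * 3^1*5^1*11^1 * 2729^1 = 900570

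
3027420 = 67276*45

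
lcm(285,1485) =28215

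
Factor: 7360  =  2^6*5^1*23^1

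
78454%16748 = 11462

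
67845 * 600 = 40707000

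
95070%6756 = 486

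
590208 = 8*73776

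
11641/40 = 11641/40 = 291.02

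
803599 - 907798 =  - 104199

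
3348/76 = 44 + 1/19 = 44.05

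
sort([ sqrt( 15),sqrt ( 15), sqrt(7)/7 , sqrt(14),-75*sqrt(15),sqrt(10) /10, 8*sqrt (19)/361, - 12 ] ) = [ - 75  *sqrt( 15 ), - 12,8 * sqrt( 19)/361, sqrt( 10) /10,sqrt(7)/7,sqrt(14),  sqrt (15 ),  sqrt( 15)] 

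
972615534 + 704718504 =1677334038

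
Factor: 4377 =3^1*1459^1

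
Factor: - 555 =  - 3^1*5^1*37^1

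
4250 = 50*85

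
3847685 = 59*65215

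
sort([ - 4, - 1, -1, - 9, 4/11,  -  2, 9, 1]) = [ - 9, - 4,  -  2, - 1 , - 1,4/11, 1,  9] 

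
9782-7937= 1845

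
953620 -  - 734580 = 1688200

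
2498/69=36 + 14/69=36.20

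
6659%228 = 47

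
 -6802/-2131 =6802/2131  =  3.19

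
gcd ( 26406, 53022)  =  6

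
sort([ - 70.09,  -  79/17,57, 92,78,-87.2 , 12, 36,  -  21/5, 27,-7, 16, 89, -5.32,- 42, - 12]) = [ - 87.2,  -  70.09,  -  42,-12, - 7 , - 5.32, - 79/17, - 21/5,  12,16, 27, 36, 57 , 78,89,  92 ]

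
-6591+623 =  - 5968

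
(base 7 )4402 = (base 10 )1570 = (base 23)2M6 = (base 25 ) 2CK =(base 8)3042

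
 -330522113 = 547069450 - 877591563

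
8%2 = 0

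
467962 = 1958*239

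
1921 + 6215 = 8136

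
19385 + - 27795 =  - 8410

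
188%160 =28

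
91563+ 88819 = 180382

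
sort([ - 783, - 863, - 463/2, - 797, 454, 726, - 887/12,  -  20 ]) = [ - 863, - 797, - 783 , - 463/2,-887/12, - 20, 454, 726]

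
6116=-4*( - 1529)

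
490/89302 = 245/44651  =  0.01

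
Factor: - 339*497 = - 3^1*7^1*71^1 *113^1 = -  168483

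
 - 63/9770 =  - 1 + 9707/9770 = - 0.01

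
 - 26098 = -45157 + 19059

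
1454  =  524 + 930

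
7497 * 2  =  14994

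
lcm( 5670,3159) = 221130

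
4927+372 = 5299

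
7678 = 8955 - 1277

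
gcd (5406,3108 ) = 6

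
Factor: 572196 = 2^2*3^1*41^1*1163^1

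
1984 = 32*62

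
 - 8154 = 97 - 8251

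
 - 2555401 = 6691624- 9247025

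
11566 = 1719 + 9847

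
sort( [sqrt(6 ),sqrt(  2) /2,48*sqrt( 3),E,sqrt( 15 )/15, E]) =[ sqrt (15)/15,sqrt(2 ) /2, sqrt( 6 ),E,E,48 * sqrt( 3 )] 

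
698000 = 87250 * 8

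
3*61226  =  183678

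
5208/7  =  744= 744.00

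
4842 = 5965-1123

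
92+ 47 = 139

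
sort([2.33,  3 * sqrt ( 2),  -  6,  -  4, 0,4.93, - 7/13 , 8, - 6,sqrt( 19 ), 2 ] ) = [ - 6, - 6,  -  4, - 7/13, 0 , 2, 2.33, 3*sqrt( 2) , sqrt( 19), 4.93, 8]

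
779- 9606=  - 8827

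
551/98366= 551/98366 = 0.01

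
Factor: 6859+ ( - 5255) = 1604 =2^2*401^1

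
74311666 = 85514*869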